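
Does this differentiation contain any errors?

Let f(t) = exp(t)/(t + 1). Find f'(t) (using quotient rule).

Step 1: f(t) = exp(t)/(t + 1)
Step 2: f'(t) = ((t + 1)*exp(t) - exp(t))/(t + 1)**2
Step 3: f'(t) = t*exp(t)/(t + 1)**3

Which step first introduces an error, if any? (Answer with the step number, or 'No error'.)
Step 3

Step 3 is incorrect due to a wrong exponent.
The step shows: t*exp(t)/(t + 1)**3
The correct value should be: t*exp(t)/(t + 1)**2

Explanation: The exponent -2 on t + 1 was incorrectly written as -3: the term t*exp(t)/(t + 1)**2 was incorrectly written as t*exp(t)/(t + 1)**3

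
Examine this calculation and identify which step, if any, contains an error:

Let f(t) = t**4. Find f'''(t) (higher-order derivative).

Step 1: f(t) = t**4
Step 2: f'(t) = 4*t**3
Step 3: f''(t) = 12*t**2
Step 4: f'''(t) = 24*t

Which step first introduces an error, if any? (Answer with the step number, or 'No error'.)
No error

All steps in this derivation are correct.
The final answer f'''(t) = 24*t is valid.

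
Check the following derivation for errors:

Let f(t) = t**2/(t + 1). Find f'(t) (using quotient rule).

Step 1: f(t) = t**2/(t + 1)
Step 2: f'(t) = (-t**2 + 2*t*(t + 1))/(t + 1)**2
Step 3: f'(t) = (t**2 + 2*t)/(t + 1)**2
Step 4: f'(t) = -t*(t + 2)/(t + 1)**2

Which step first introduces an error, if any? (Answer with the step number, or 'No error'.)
Step 4

Step 4 is incorrect due to a sign flip.
The step shows: -t*(t + 2)/(t + 1)**2
The correct value should be: t*(t + 2)/(t + 1)**2

Explanation: The sign of the whole expression was flipped: the term t*(t + 2)/(t + 1)**2 was incorrectly written as -t*(t + 2)/(t + 1)**2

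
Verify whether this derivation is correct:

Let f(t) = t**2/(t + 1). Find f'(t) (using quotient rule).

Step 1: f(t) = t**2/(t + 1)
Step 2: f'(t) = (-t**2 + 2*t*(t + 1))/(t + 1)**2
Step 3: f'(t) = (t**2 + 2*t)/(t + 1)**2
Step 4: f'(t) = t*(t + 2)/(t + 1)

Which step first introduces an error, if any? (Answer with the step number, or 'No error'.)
Step 4

Step 4 is incorrect due to a wrong exponent.
The step shows: t*(t + 2)/(t + 1)
The correct value should be: t*(t + 2)/(t + 1)**2

Explanation: The exponent -2 on t + 1 was incorrectly written as -1: the term t*(t + 2)/(t + 1)**2 was incorrectly written as t*(t + 2)/(t + 1)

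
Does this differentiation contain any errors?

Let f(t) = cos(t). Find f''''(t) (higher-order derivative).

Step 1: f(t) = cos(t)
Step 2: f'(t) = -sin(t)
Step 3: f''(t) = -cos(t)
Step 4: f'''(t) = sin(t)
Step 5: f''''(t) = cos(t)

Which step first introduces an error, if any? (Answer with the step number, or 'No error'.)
No error

All steps in this derivation are correct.
The final answer f''''(t) = cos(t) is valid.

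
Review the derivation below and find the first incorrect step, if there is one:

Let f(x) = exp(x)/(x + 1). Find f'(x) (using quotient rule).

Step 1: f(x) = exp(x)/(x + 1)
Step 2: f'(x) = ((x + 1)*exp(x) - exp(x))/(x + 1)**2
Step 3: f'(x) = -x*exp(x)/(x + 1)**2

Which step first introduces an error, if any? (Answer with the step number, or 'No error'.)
Step 3

Step 3 is incorrect due to a sign flip.
The step shows: -x*exp(x)/(x + 1)**2
The correct value should be: x*exp(x)/(x + 1)**2

Explanation: The sign of the whole expression was flipped: the term x*exp(x)/(x + 1)**2 was incorrectly written as -x*exp(x)/(x + 1)**2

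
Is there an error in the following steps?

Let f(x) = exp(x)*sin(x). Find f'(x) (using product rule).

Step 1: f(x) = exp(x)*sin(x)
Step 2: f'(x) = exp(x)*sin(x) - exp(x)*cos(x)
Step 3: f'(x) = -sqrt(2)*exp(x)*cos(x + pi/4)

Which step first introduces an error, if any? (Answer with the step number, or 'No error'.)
Step 2

Step 2 is incorrect due to a sign flip.
The step shows: exp(x)*sin(x) - exp(x)*cos(x)
The correct value should be: exp(x)*sin(x) + exp(x)*cos(x)

Explanation: The sign of one term was flipped: the term exp(x)*cos(x) was incorrectly written as -exp(x)*cos(x)
The later steps are derived from this incorrect expression, so the error originates in Step 2.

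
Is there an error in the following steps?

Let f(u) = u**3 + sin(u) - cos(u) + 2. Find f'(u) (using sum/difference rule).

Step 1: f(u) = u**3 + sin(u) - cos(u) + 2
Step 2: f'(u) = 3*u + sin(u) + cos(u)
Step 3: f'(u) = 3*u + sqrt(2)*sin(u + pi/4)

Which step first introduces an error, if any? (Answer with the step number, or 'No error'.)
Step 2

Step 2 is incorrect due to a wrong exponent.
The step shows: 3*u + sin(u) + cos(u)
The correct value should be: 3*u**2 + sin(u) + cos(u)

Explanation: The exponent 2 on u was incorrectly written as 1: the term 3*u**2 was incorrectly written as 3*u
The later steps are derived from this incorrect expression, so the error originates in Step 2.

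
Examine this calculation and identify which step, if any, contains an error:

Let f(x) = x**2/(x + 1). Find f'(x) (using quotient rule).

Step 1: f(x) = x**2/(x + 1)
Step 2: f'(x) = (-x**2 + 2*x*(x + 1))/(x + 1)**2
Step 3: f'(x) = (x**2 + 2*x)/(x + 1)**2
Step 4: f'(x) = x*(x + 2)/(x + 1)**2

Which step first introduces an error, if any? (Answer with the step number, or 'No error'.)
No error

All steps in this derivation are correct.
The final answer f'(x) = x*(x + 2)/(x + 1)**2 is valid.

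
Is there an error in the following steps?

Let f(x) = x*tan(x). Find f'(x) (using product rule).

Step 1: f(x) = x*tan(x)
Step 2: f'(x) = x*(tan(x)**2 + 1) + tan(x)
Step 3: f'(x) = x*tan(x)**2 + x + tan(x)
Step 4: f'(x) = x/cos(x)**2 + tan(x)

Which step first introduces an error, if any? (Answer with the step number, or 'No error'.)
No error

All steps in this derivation are correct.
The final answer f'(x) = x/cos(x)**2 + tan(x) is valid.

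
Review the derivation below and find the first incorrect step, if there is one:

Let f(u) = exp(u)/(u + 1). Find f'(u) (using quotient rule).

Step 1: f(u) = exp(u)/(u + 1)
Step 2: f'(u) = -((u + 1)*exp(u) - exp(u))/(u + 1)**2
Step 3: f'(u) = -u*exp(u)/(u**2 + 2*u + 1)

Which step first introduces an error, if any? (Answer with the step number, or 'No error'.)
Step 2

Step 2 is incorrect due to a sign flip.
The step shows: -((u + 1)*exp(u) - exp(u))/(u + 1)**2
The correct value should be: ((u + 1)*exp(u) - exp(u))/(u + 1)**2

Explanation: The sign of the whole expression was flipped: the term ((u + 1)*exp(u) - exp(u))/(u + 1)**2 was incorrectly written as -((u + 1)*exp(u) - exp(u))/(u + 1)**2
The later steps are derived from this incorrect expression, so the error originates in Step 2.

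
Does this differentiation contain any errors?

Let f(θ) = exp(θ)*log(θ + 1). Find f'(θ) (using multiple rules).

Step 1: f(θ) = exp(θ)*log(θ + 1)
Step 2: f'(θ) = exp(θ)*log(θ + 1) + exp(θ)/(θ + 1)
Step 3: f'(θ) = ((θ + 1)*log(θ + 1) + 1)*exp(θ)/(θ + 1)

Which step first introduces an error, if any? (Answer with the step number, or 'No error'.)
No error

All steps in this derivation are correct.
The final answer f'(θ) = ((θ + 1)*log(θ + 1) + 1)*exp(θ)/(θ + 1) is valid.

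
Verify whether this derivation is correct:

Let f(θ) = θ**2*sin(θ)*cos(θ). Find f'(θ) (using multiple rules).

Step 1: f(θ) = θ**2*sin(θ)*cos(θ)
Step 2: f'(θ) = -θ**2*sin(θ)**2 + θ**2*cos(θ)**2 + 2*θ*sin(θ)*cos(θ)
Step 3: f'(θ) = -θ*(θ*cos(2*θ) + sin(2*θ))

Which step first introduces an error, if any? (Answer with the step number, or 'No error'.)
Step 3

Step 3 is incorrect due to a sign flip.
The step shows: -θ*(θ*cos(2*θ) + sin(2*θ))
The correct value should be: θ*(θ*cos(2*θ) + sin(2*θ))

Explanation: The sign of the whole expression was flipped: the term θ*(θ*cos(2*θ) + sin(2*θ)) was incorrectly written as -θ*(θ*cos(2*θ) + sin(2*θ))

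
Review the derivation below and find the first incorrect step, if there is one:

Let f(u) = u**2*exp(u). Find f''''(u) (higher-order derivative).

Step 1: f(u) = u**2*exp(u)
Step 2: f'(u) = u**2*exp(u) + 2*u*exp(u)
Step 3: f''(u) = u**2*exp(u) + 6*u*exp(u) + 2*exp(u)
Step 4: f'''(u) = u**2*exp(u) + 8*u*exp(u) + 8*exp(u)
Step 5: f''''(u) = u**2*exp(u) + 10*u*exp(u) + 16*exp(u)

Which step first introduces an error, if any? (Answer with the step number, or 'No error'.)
Step 3

Step 3 is incorrect due to a wrong coefficient.
The step shows: u**2*exp(u) + 6*u*exp(u) + 2*exp(u)
The correct value should be: u**2*exp(u) + 4*u*exp(u) + 2*exp(u)

Explanation: The coefficient 4 was incorrectly written as 6: the term 4*u*exp(u) was incorrectly written as 6*u*exp(u)
The later steps are derived from this incorrect expression, so the error originates in Step 3.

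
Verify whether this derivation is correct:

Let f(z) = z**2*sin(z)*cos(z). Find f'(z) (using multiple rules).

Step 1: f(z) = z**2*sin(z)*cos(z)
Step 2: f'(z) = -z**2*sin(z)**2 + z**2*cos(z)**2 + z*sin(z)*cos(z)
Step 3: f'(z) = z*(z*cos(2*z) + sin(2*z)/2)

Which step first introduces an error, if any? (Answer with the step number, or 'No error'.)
Step 2

Step 2 is incorrect due to a wrong coefficient.
The step shows: -z**2*sin(z)**2 + z**2*cos(z)**2 + z*sin(z)*cos(z)
The correct value should be: -z**2*sin(z)**2 + z**2*cos(z)**2 + 2*z*sin(z)*cos(z)

Explanation: The coefficient 2 was incorrectly written as 1: the term 2*z*sin(z)*cos(z) was incorrectly written as z*sin(z)*cos(z)
The later steps are derived from this incorrect expression, so the error originates in Step 2.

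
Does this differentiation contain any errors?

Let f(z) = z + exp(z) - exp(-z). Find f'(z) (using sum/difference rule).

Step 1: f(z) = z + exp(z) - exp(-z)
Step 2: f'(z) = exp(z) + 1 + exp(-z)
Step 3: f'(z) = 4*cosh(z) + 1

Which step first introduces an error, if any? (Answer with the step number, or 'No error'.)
Step 3

Step 3 is incorrect due to a wrong coefficient.
The step shows: 4*cosh(z) + 1
The correct value should be: 2*cosh(z) + 1

Explanation: The coefficient 2 was incorrectly written as 4: the term 2*cosh(z) was incorrectly written as 4*cosh(z)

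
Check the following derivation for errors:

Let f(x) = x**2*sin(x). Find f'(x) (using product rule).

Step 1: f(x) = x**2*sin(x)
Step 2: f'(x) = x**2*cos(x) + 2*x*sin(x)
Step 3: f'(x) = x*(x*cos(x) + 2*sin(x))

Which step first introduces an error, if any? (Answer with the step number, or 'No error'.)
No error

All steps in this derivation are correct.
The final answer f'(x) = x*(x*cos(x) + 2*sin(x)) is valid.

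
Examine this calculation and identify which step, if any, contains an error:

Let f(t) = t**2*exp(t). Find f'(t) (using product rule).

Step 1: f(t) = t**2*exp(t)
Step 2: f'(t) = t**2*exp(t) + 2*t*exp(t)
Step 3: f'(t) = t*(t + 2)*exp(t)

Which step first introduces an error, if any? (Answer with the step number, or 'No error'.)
No error

All steps in this derivation are correct.
The final answer f'(t) = t*(t + 2)*exp(t) is valid.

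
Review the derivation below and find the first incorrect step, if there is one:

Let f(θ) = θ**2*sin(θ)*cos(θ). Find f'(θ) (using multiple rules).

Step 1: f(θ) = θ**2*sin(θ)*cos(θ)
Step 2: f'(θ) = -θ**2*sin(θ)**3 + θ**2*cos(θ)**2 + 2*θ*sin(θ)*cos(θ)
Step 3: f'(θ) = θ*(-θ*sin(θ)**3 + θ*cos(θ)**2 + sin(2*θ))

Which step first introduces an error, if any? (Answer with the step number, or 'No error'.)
Step 2

Step 2 is incorrect due to a wrong exponent.
The step shows: -θ**2*sin(θ)**3 + θ**2*cos(θ)**2 + 2*θ*sin(θ)*cos(θ)
The correct value should be: -θ**2*sin(θ)**2 + θ**2*cos(θ)**2 + 2*θ*sin(θ)*cos(θ)

Explanation: The exponent 2 on sin(θ) was incorrectly written as 3: the term -θ**2*sin(θ)**2 was incorrectly written as -θ**2*sin(θ)**3
The later steps are derived from this incorrect expression, so the error originates in Step 2.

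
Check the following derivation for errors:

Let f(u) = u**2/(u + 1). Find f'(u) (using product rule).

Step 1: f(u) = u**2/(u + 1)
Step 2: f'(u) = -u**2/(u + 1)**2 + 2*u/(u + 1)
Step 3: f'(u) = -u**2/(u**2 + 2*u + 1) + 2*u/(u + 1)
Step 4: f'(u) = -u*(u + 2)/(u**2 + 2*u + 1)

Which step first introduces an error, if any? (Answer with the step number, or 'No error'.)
Step 4

Step 4 is incorrect due to a sign flip.
The step shows: -u*(u + 2)/(u**2 + 2*u + 1)
The correct value should be: u*(u + 2)/(u**2 + 2*u + 1)

Explanation: The sign of the whole expression was flipped: the term u*(u + 2)/(u**2 + 2*u + 1) was incorrectly written as -u*(u + 2)/(u**2 + 2*u + 1)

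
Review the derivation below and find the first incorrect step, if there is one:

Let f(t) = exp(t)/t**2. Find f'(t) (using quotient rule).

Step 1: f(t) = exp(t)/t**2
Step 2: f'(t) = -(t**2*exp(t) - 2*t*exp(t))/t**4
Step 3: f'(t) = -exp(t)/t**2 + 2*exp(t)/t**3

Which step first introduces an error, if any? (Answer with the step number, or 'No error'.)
Step 2

Step 2 is incorrect due to a sign flip.
The step shows: -(t**2*exp(t) - 2*t*exp(t))/t**4
The correct value should be: (t**2*exp(t) - 2*t*exp(t))/t**4

Explanation: The sign of the whole expression was flipped: the term (t**2*exp(t) - 2*t*exp(t))/t**4 was incorrectly written as -(t**2*exp(t) - 2*t*exp(t))/t**4
The later steps are derived from this incorrect expression, so the error originates in Step 2.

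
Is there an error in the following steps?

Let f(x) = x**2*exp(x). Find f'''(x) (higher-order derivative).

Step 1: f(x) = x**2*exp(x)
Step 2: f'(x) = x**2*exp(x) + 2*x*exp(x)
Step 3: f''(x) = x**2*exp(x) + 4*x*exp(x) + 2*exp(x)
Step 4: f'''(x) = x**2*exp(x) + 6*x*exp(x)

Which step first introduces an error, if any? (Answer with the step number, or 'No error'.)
Step 4

Step 4 is incorrect due to a dropped term.
The step shows: x**2*exp(x) + 6*x*exp(x)
The correct value should be: x**2*exp(x) + 6*x*exp(x) + 6*exp(x)

Explanation: A term was dropped: the term 6*exp(x) was incorrectly omitted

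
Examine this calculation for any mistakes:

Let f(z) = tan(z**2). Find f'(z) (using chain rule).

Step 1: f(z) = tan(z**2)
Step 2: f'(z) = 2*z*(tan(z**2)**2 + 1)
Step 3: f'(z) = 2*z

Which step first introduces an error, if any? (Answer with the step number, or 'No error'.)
Step 3

Step 3 is incorrect due to a dropped term.
The step shows: 2*z
The correct value should be: 2*z*tan(z**2)**2 + 2*z

Explanation: A term was dropped: the term 2*z*tan(z**2)**2 was incorrectly omitted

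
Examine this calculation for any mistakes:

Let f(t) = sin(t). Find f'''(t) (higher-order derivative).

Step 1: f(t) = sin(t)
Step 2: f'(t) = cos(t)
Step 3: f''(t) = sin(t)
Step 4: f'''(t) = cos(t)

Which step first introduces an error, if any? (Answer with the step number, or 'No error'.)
Step 3

Step 3 is incorrect due to a sign flip.
The step shows: sin(t)
The correct value should be: -sin(t)

Explanation: The sign of the whole expression was flipped: the term -sin(t) was incorrectly written as sin(t)
The later steps are derived from this incorrect expression, so the error originates in Step 3.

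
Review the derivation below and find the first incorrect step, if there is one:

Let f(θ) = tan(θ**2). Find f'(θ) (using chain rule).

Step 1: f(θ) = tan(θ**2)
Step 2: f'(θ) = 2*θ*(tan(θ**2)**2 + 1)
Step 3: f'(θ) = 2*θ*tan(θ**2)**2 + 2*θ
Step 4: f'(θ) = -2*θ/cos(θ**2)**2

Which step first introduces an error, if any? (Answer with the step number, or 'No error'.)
Step 4

Step 4 is incorrect due to a sign flip.
The step shows: -2*θ/cos(θ**2)**2
The correct value should be: 2*θ/cos(θ**2)**2

Explanation: The sign of the whole expression was flipped: the term 2*θ/cos(θ**2)**2 was incorrectly written as -2*θ/cos(θ**2)**2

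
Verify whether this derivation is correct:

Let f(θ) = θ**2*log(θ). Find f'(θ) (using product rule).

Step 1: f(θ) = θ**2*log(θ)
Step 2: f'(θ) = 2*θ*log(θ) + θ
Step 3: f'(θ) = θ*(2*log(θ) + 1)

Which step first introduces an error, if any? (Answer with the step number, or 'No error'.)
No error

All steps in this derivation are correct.
The final answer f'(θ) = θ*(2*log(θ) + 1) is valid.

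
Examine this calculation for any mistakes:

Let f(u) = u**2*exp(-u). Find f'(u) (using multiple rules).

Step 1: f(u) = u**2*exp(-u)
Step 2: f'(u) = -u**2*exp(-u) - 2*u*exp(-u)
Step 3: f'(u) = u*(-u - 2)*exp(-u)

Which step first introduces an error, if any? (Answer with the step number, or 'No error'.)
Step 2

Step 2 is incorrect due to a sign flip.
The step shows: -u**2*exp(-u) - 2*u*exp(-u)
The correct value should be: -u**2*exp(-u) + 2*u*exp(-u)

Explanation: The sign of one term was flipped: the term 2*u*exp(-u) was incorrectly written as -2*u*exp(-u)
The later steps are derived from this incorrect expression, so the error originates in Step 2.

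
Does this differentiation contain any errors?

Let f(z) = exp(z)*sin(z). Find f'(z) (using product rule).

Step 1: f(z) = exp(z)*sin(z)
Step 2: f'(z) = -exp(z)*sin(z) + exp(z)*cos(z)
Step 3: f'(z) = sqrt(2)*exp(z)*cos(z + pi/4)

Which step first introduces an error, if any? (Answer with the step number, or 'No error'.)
Step 2

Step 2 is incorrect due to a sign flip.
The step shows: -exp(z)*sin(z) + exp(z)*cos(z)
The correct value should be: exp(z)*sin(z) + exp(z)*cos(z)

Explanation: The sign of one term was flipped: the term exp(z)*sin(z) was incorrectly written as -exp(z)*sin(z)
The later steps are derived from this incorrect expression, so the error originates in Step 2.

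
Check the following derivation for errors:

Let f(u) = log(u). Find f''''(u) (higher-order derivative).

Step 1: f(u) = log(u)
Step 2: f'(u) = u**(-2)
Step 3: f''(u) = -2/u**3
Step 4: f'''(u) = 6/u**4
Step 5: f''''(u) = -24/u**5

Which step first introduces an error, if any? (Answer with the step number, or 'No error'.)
Step 2

Step 2 is incorrect due to a wrong exponent.
The step shows: u**(-2)
The correct value should be: 1/u

Explanation: The exponent -1 on u was incorrectly written as -2: the term 1/u was incorrectly written as u**(-2)
The later steps are derived from this incorrect expression, so the error originates in Step 2.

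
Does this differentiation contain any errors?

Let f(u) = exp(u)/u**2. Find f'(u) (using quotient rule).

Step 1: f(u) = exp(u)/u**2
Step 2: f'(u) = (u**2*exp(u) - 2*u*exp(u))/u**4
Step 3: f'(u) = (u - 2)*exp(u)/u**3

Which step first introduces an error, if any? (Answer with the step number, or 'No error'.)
No error

All steps in this derivation are correct.
The final answer f'(u) = (u - 2)*exp(u)/u**3 is valid.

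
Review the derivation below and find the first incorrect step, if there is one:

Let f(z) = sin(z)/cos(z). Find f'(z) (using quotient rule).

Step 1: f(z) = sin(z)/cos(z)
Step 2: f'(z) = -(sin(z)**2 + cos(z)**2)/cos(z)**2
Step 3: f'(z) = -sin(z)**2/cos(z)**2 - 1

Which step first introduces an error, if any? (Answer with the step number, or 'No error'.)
Step 2

Step 2 is incorrect due to a sign flip.
The step shows: -(sin(z)**2 + cos(z)**2)/cos(z)**2
The correct value should be: (sin(z)**2 + cos(z)**2)/cos(z)**2

Explanation: The sign of the whole expression was flipped: the term (sin(z)**2 + cos(z)**2)/cos(z)**2 was incorrectly written as -(sin(z)**2 + cos(z)**2)/cos(z)**2
The later steps are derived from this incorrect expression, so the error originates in Step 2.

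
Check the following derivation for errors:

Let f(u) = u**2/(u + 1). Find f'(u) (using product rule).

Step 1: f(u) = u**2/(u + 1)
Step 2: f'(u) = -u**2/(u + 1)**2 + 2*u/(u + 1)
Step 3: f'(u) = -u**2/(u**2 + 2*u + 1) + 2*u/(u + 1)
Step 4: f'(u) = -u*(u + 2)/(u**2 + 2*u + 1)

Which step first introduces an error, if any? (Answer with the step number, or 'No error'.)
Step 4

Step 4 is incorrect due to a sign flip.
The step shows: -u*(u + 2)/(u**2 + 2*u + 1)
The correct value should be: u*(u + 2)/(u**2 + 2*u + 1)

Explanation: The sign of the whole expression was flipped: the term u*(u + 2)/(u**2 + 2*u + 1) was incorrectly written as -u*(u + 2)/(u**2 + 2*u + 1)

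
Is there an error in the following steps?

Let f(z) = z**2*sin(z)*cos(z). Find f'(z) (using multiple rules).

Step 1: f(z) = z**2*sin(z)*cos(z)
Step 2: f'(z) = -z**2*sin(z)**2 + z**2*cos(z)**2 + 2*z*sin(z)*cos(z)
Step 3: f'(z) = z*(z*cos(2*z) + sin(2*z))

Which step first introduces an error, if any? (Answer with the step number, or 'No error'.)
No error

All steps in this derivation are correct.
The final answer f'(z) = z*(z*cos(2*z) + sin(2*z)) is valid.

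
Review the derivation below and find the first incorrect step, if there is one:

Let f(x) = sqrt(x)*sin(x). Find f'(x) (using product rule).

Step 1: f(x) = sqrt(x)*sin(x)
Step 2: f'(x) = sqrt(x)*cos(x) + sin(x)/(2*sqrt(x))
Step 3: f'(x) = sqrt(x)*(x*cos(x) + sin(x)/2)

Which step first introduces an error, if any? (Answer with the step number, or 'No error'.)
Step 3

Step 3 is incorrect due to a wrong exponent.
The step shows: sqrt(x)*(x*cos(x) + sin(x)/2)
The correct value should be: (x*cos(x) + sin(x)/2)/sqrt(x)

Explanation: The exponent -1/2 on x was incorrectly written as 1/2: the term (x*cos(x) + sin(x)/2)/sqrt(x) was incorrectly written as sqrt(x)*(x*cos(x) + sin(x)/2)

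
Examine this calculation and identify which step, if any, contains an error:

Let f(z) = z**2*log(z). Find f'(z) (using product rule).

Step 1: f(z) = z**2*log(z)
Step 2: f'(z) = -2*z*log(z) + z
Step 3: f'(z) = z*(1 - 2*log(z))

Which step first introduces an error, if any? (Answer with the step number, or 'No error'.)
Step 2

Step 2 is incorrect due to a sign flip.
The step shows: -2*z*log(z) + z
The correct value should be: 2*z*log(z) + z

Explanation: The sign of one term was flipped: the term 2*z*log(z) was incorrectly written as -2*z*log(z)
The later steps are derived from this incorrect expression, so the error originates in Step 2.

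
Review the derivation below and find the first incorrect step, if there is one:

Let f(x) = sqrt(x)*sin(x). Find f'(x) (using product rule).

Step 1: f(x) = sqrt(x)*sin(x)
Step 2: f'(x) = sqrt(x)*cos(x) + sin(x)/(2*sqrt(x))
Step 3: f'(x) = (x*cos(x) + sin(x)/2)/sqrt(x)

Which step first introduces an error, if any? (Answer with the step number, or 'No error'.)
No error

All steps in this derivation are correct.
The final answer f'(x) = (x*cos(x) + sin(x)/2)/sqrt(x) is valid.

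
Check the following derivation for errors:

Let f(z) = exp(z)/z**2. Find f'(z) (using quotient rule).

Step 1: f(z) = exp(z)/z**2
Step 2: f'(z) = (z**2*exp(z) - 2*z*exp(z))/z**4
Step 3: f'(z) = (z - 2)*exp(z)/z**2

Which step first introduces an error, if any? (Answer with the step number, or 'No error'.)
Step 3

Step 3 is incorrect due to a wrong exponent.
The step shows: (z - 2)*exp(z)/z**2
The correct value should be: (z - 2)*exp(z)/z**3

Explanation: The exponent -3 on z was incorrectly written as -2: the term (z - 2)*exp(z)/z**3 was incorrectly written as (z - 2)*exp(z)/z**2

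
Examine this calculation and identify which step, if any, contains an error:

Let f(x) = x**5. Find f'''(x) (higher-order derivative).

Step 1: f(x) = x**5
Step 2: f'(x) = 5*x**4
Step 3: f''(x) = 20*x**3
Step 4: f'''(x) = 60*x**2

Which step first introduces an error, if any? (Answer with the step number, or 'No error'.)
No error

All steps in this derivation are correct.
The final answer f'''(x) = 60*x**2 is valid.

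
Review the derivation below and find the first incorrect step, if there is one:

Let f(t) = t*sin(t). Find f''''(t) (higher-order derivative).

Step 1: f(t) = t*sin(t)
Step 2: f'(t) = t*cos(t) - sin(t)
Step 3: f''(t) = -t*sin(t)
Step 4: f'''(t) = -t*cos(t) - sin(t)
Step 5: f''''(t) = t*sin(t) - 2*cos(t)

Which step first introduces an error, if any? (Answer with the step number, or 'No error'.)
Step 2

Step 2 is incorrect due to a sign flip.
The step shows: t*cos(t) - sin(t)
The correct value should be: t*cos(t) + sin(t)

Explanation: The sign of one term was flipped: the term sin(t) was incorrectly written as -sin(t)
The later steps are derived from this incorrect expression, so the error originates in Step 2.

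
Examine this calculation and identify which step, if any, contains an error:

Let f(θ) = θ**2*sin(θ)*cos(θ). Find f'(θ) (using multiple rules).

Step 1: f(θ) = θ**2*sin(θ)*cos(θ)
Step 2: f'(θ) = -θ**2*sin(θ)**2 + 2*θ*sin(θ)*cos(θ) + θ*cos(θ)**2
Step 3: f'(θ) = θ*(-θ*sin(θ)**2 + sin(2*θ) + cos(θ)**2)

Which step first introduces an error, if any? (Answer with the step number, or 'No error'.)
Step 2

Step 2 is incorrect due to a wrong exponent.
The step shows: -θ**2*sin(θ)**2 + 2*θ*sin(θ)*cos(θ) + θ*cos(θ)**2
The correct value should be: -θ**2*sin(θ)**2 + θ**2*cos(θ)**2 + 2*θ*sin(θ)*cos(θ)

Explanation: The exponent 2 on θ was incorrectly written as 1: the term θ**2*cos(θ)**2 was incorrectly written as θ*cos(θ)**2
The later steps are derived from this incorrect expression, so the error originates in Step 2.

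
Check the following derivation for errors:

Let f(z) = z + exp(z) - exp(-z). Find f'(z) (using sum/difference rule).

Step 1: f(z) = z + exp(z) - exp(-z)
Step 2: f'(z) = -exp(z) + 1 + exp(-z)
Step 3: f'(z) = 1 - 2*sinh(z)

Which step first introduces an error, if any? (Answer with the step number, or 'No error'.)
Step 2

Step 2 is incorrect due to a sign flip.
The step shows: -exp(z) + 1 + exp(-z)
The correct value should be: exp(z) + 1 + exp(-z)

Explanation: The sign of one term was flipped: the term exp(z) was incorrectly written as -exp(z)
The later steps are derived from this incorrect expression, so the error originates in Step 2.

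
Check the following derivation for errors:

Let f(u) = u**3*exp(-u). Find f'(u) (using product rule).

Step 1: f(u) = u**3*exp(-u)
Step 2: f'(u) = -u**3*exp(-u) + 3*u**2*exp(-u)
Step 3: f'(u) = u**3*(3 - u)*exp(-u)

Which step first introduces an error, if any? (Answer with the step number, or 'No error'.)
Step 3

Step 3 is incorrect due to a wrong exponent.
The step shows: u**3*(3 - u)*exp(-u)
The correct value should be: u**2*(3 - u)*exp(-u)

Explanation: The exponent 2 on u was incorrectly written as 3: the term u**2*(3 - u)*exp(-u) was incorrectly written as u**3*(3 - u)*exp(-u)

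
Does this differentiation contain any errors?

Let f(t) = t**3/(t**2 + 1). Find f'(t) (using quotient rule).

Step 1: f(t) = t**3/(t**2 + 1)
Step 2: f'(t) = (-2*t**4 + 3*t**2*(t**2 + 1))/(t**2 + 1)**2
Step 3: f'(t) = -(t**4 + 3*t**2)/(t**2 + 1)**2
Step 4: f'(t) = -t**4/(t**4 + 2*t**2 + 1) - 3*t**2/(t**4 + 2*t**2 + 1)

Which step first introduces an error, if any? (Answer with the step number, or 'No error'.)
Step 3

Step 3 is incorrect due to a sign flip.
The step shows: -(t**4 + 3*t**2)/(t**2 + 1)**2
The correct value should be: (t**4 + 3*t**2)/(t**2 + 1)**2

Explanation: The sign of the whole expression was flipped: the term (t**4 + 3*t**2)/(t**2 + 1)**2 was incorrectly written as -(t**4 + 3*t**2)/(t**2 + 1)**2
The later steps are derived from this incorrect expression, so the error originates in Step 3.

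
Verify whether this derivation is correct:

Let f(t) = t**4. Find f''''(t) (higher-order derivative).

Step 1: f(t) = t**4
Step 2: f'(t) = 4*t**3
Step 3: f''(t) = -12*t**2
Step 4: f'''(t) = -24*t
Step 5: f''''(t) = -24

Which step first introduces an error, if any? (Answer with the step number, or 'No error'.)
Step 3

Step 3 is incorrect due to a sign flip.
The step shows: -12*t**2
The correct value should be: 12*t**2

Explanation: The sign of the whole expression was flipped: the term 12*t**2 was incorrectly written as -12*t**2
The later steps are derived from this incorrect expression, so the error originates in Step 3.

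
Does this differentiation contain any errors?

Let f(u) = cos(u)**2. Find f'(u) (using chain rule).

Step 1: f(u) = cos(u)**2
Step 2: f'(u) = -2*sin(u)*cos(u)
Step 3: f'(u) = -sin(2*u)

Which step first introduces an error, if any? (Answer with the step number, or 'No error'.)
No error

All steps in this derivation are correct.
The final answer f'(u) = -sin(2*u) is valid.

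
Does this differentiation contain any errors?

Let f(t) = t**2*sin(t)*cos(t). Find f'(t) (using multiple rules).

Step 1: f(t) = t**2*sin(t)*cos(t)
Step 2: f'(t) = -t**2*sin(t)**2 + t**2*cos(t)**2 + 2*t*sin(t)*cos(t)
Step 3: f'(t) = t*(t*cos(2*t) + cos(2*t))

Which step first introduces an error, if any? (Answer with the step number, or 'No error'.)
Step 3

Step 3 is incorrect due to a wrong trig function.
The step shows: t*(t*cos(2*t) + cos(2*t))
The correct value should be: t*(t*cos(2*t) + sin(2*t))

Explanation: sin(2*t) was incorrectly written as cos(2*t): the term t*(t*cos(2*t) + sin(2*t)) was incorrectly written as t*(t*cos(2*t) + cos(2*t))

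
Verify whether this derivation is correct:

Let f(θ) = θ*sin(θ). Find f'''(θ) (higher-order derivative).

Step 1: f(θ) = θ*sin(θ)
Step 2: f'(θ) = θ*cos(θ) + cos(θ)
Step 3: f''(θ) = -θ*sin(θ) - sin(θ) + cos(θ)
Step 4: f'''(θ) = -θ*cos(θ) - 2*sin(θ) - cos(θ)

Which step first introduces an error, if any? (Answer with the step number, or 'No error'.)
Step 2

Step 2 is incorrect due to a wrong trig function.
The step shows: θ*cos(θ) + cos(θ)
The correct value should be: θ*cos(θ) + sin(θ)

Explanation: sin(θ) was incorrectly written as cos(θ): the term sin(θ) was incorrectly written as cos(θ)
The later steps are derived from this incorrect expression, so the error originates in Step 2.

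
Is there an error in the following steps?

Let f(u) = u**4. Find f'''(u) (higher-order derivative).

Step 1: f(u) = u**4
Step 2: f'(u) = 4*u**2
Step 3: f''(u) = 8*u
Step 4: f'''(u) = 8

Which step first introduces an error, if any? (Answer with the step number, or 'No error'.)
Step 2

Step 2 is incorrect due to a wrong exponent.
The step shows: 4*u**2
The correct value should be: 4*u**3

Explanation: The exponent 3 on u was incorrectly written as 2: the term 4*u**3 was incorrectly written as 4*u**2
The later steps are derived from this incorrect expression, so the error originates in Step 2.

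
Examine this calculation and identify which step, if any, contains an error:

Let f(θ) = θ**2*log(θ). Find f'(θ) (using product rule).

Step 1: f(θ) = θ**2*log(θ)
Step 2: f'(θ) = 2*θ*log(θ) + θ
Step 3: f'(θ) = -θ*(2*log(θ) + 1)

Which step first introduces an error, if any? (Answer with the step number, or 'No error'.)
Step 3

Step 3 is incorrect due to a sign flip.
The step shows: -θ*(2*log(θ) + 1)
The correct value should be: θ*(2*log(θ) + 1)

Explanation: The sign of the whole expression was flipped: the term θ*(2*log(θ) + 1) was incorrectly written as -θ*(2*log(θ) + 1)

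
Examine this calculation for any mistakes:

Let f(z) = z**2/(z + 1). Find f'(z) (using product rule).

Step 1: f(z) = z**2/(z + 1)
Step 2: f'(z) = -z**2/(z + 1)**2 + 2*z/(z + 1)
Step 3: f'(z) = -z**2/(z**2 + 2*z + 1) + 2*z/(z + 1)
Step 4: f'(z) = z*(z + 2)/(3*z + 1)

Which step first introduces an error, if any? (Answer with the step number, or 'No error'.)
Step 4

Step 4 is incorrect due to a wrong exponent.
The step shows: z*(z + 2)/(3*z + 1)
The correct value should be: z*(z + 2)/(z**2 + 2*z + 1)

Explanation: The exponent 2 on z was incorrectly written as 1: the term z*(z + 2)/(z**2 + 2*z + 1) was incorrectly written as z*(z + 2)/(3*z + 1)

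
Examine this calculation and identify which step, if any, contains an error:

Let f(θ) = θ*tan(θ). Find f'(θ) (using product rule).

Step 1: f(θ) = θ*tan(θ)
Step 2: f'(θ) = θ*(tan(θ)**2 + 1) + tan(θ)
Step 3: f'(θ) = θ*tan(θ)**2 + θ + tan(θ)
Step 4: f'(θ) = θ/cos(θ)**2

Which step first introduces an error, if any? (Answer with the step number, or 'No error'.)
Step 4

Step 4 is incorrect due to a dropped term.
The step shows: θ/cos(θ)**2
The correct value should be: θ/cos(θ)**2 + tan(θ)

Explanation: A term was dropped: the term tan(θ) was incorrectly omitted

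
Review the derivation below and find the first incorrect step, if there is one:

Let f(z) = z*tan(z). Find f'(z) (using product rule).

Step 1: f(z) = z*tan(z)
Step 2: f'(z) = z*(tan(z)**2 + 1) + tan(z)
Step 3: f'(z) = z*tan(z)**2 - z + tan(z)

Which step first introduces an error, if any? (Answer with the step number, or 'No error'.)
Step 3

Step 3 is incorrect due to a sign flip.
The step shows: z*tan(z)**2 - z + tan(z)
The correct value should be: z*tan(z)**2 + z + tan(z)

Explanation: The sign of one term was flipped: the term z was incorrectly written as -z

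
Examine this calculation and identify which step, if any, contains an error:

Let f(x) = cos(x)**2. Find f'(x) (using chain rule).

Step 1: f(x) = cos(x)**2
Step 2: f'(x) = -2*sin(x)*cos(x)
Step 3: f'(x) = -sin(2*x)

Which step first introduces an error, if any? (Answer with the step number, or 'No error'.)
No error

All steps in this derivation are correct.
The final answer f'(x) = -sin(2*x) is valid.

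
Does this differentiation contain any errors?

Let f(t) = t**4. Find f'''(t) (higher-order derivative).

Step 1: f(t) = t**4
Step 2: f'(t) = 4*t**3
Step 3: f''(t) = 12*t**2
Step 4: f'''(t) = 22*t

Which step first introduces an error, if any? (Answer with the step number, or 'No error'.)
Step 4

Step 4 is incorrect due to a wrong coefficient.
The step shows: 22*t
The correct value should be: 24*t

Explanation: The coefficient 24 was incorrectly written as 22: the term 24*t was incorrectly written as 22*t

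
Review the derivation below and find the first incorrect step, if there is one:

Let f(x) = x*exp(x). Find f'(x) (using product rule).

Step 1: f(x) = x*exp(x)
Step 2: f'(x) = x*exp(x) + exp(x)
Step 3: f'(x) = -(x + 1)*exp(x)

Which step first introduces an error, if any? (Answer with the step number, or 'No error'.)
Step 3

Step 3 is incorrect due to a sign flip.
The step shows: -(x + 1)*exp(x)
The correct value should be: (x + 1)*exp(x)

Explanation: The sign of the whole expression was flipped: the term (x + 1)*exp(x) was incorrectly written as -(x + 1)*exp(x)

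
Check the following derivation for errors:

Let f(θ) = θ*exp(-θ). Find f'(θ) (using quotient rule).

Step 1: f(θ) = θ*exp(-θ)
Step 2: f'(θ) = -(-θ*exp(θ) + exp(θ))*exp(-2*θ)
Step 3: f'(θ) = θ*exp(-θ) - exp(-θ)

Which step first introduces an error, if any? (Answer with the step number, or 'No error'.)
Step 2

Step 2 is incorrect due to a sign flip.
The step shows: -(-θ*exp(θ) + exp(θ))*exp(-2*θ)
The correct value should be: (-θ*exp(θ) + exp(θ))*exp(-2*θ)

Explanation: The sign of the whole expression was flipped: the term (-θ*exp(θ) + exp(θ))*exp(-2*θ) was incorrectly written as -(-θ*exp(θ) + exp(θ))*exp(-2*θ)
The later steps are derived from this incorrect expression, so the error originates in Step 2.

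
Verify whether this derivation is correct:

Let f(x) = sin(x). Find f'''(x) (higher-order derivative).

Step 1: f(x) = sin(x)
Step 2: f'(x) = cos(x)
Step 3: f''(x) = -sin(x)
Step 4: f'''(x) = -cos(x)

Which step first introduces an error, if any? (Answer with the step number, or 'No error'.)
No error

All steps in this derivation are correct.
The final answer f'''(x) = -cos(x) is valid.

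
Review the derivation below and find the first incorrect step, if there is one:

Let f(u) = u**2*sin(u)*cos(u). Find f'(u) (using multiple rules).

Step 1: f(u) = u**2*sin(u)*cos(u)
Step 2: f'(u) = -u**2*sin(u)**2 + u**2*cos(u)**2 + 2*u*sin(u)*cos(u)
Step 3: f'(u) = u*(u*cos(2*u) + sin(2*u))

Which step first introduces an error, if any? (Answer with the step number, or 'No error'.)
No error

All steps in this derivation are correct.
The final answer f'(u) = u*(u*cos(2*u) + sin(2*u)) is valid.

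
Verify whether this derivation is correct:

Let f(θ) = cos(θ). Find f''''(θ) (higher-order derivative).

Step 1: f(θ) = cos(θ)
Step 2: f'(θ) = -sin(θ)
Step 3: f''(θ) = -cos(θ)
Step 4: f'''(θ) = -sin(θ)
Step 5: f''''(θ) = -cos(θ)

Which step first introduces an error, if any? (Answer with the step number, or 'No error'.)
Step 4

Step 4 is incorrect due to a sign flip.
The step shows: -sin(θ)
The correct value should be: sin(θ)

Explanation: The sign of the whole expression was flipped: the term sin(θ) was incorrectly written as -sin(θ)
The later steps are derived from this incorrect expression, so the error originates in Step 4.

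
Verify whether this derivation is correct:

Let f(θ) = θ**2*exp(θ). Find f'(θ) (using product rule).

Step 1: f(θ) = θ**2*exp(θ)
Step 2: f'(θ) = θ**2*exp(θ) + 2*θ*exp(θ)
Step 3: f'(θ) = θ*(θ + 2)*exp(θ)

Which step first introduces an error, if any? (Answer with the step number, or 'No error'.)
No error

All steps in this derivation are correct.
The final answer f'(θ) = θ*(θ + 2)*exp(θ) is valid.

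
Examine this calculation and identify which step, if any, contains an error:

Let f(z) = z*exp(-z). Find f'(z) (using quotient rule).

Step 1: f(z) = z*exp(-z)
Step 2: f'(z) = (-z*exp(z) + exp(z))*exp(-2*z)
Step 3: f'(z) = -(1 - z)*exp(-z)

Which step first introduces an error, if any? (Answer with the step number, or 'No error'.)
Step 3

Step 3 is incorrect due to a sign flip.
The step shows: -(1 - z)*exp(-z)
The correct value should be: (1 - z)*exp(-z)

Explanation: The sign of the whole expression was flipped: the term (1 - z)*exp(-z) was incorrectly written as -(1 - z)*exp(-z)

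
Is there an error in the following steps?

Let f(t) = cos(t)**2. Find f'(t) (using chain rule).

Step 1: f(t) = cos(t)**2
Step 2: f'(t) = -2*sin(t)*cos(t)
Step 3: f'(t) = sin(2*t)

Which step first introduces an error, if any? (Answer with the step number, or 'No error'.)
Step 3

Step 3 is incorrect due to a sign flip.
The step shows: sin(2*t)
The correct value should be: -sin(2*t)

Explanation: The sign of the whole expression was flipped: the term -sin(2*t) was incorrectly written as sin(2*t)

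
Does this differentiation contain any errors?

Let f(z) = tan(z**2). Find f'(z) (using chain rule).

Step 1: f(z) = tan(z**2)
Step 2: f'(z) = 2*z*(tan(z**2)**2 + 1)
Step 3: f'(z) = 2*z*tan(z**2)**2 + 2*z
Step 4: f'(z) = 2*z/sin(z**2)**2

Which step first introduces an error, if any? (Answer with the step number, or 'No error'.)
Step 4

Step 4 is incorrect due to a wrong trig function.
The step shows: 2*z/sin(z**2)**2
The correct value should be: 2*z/cos(z**2)**2

Explanation: cos(z**2) was incorrectly written as sin(z**2): the term 2*z/cos(z**2)**2 was incorrectly written as 2*z/sin(z**2)**2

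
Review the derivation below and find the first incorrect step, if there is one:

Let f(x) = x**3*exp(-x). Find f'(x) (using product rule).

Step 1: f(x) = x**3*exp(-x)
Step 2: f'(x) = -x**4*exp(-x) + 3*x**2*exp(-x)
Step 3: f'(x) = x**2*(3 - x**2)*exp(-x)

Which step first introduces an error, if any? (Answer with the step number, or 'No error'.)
Step 2

Step 2 is incorrect due to a wrong exponent.
The step shows: -x**4*exp(-x) + 3*x**2*exp(-x)
The correct value should be: -x**3*exp(-x) + 3*x**2*exp(-x)

Explanation: The exponent 3 on x was incorrectly written as 4: the term -x**3*exp(-x) was incorrectly written as -x**4*exp(-x)
The later steps are derived from this incorrect expression, so the error originates in Step 2.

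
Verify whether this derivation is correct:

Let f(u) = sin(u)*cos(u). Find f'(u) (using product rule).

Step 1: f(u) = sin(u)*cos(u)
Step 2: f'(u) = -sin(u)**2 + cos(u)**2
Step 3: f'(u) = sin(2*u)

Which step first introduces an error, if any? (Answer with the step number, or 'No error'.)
Step 3

Step 3 is incorrect due to a wrong trig function.
The step shows: sin(2*u)
The correct value should be: cos(2*u)

Explanation: cos(2*u) was incorrectly written as sin(2*u): the term cos(2*u) was incorrectly written as sin(2*u)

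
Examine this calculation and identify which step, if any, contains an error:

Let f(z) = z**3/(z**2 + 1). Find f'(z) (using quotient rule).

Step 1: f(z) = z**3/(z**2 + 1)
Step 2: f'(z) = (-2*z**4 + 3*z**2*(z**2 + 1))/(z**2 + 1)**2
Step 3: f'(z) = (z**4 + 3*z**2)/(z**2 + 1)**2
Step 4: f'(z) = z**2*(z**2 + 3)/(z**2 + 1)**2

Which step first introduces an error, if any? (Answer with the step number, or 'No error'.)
No error

All steps in this derivation are correct.
The final answer f'(z) = z**2*(z**2 + 3)/(z**2 + 1)**2 is valid.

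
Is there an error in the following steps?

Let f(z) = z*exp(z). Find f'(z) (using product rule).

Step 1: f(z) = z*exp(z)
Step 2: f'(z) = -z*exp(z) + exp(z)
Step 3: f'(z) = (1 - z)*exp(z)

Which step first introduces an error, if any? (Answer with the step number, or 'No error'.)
Step 2

Step 2 is incorrect due to a sign flip.
The step shows: -z*exp(z) + exp(z)
The correct value should be: z*exp(z) + exp(z)

Explanation: The sign of one term was flipped: the term z*exp(z) was incorrectly written as -z*exp(z)
The later steps are derived from this incorrect expression, so the error originates in Step 2.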